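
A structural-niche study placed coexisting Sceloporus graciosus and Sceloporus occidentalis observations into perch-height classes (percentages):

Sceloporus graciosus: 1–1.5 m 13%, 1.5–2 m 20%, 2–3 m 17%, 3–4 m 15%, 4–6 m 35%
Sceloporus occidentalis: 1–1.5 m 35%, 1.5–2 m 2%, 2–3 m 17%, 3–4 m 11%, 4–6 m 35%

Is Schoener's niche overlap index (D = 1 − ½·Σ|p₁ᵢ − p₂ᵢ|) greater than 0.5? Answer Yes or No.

Yes

Convert percentages to proportions (divide by 100).
Σ|p₁ᵢ − p₂ᵢ| = 0.22 + 0.18 + 0.00 + 0.04 + 0.00 = 0.44
D = 1 − ½ × 0.44 = 1 − 0.220 = 0.7800
D = 0.7800 > 0.5 → Yes.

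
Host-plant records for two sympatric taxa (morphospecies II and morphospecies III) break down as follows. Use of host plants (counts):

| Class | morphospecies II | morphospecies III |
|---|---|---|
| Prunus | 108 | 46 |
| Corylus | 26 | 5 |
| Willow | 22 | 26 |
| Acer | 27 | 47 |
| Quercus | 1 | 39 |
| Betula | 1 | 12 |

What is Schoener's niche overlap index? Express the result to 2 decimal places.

0.57

Proportions for morphospecies II (n=185): 108/185=0.5838, 26/185=0.1405, 22/185=0.1189, 27/185=0.1459, 1/185=0.0054, 1/185=0.0054
Proportions for morphospecies III (n=175): 46/175=0.2629, 5/175=0.0286, 26/175=0.1486, 47/175=0.2686, 39/175=0.2229, 12/175=0.0686
Σ|p₁ᵢ − p₂ᵢ| = 0.3209 + 0.1119 + 0.0297 + 0.1227 + 0.2175 + 0.0632 = 0.8659
D = 1 − ½ × 0.8659 = 1 − 0.43295 = 0.56705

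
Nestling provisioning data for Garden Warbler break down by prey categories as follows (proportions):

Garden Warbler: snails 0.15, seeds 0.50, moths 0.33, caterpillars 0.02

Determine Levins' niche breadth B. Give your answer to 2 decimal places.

2.62

Σpᵢ² = 0.15² + 0.50² + 0.33² + 0.02² = 0.0225 + 0.2500 + 0.1089 + 0.0004 = 0.3818
B = 1 / 0.3818 = 2.6192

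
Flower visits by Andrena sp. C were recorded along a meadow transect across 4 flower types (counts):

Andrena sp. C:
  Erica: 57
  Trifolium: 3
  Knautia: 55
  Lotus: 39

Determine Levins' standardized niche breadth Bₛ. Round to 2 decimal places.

Proportions for Andrena sp. C (n=154): 57/154=0.3701, 3/154=0.0195, 55/154=0.3571, 39/154=0.2532
Σpᵢ² = 0.3701² + 0.0195² + 0.3571² + 0.2532² = 0.136974 + 0.000380 + 0.127520 + 0.064110 = 0.328984
B = 1 / 0.328984 = 3.0397
Bₛ = (B − 1)/(n − 1) = (3.0397 − 1)/(4 − 1) = 2.0397/3 = 0.6799

0.68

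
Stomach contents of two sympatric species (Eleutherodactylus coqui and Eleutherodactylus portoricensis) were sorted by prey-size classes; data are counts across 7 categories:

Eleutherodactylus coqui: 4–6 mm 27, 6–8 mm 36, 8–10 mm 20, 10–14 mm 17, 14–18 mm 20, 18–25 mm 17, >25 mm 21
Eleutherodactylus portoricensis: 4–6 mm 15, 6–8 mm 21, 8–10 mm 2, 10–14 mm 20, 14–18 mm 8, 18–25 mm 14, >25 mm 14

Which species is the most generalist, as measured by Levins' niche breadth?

Proportions for Eleutherodactylus coqui (n=158): 27/158=0.1709, 36/158=0.2278, 20/158=0.1266, 17/158=0.1076, 20/158=0.1266, 17/158=0.1076, 21/158=0.1329
Proportions for Eleutherodactylus portoricensis (n=94): 15/94=0.1596, 21/94=0.2234, 2/94=0.0213, 20/94=0.2128, 8/94=0.0851, 14/94=0.1489, 14/94=0.1489
Σp_coquᵢ² = 0.1709² + 0.2278² + 0.1266² + 0.1076² + 0.1266² + 0.1076² + 0.1329² = 0.029207 + 0.051893 + 0.016028 + 0.011578 + 0.016028 + 0.011578 + 0.017662 = 0.153974
B_coqu = 1 / 0.153974 = 6.4946
Σp_portᵢ² = 0.1596² + 0.2234² + 0.0213² + 0.2128² + 0.0851² + 0.1489² + 0.1489² = 0.025472 + 0.049908 + 0.000454 + 0.045284 + 0.007242 + 0.022171 + 0.022171 = 0.172702
B_port = 1 / 0.172702 = 5.7903
Highest B → broadest niche (most generalist): Eleutherodactylus coqui (B = 6.49).

Eleutherodactylus coqui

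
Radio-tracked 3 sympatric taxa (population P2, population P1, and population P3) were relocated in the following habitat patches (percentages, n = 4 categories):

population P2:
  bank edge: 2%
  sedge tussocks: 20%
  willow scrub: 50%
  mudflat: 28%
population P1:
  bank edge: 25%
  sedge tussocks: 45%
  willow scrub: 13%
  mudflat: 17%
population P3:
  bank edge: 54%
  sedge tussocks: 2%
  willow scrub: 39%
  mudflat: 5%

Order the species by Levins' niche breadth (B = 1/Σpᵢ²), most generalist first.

Convert percentages to proportions (divide by 100).
Σp_P2ᵢ² = 0.02² + 0.20² + 0.50² + 0.28² = 0.0004 + 0.0400 + 0.2500 + 0.0784 = 0.3688
B_P2 = 1 / 0.3688 = 2.7115
Σp_P1ᵢ² = 0.25² + 0.45² + 0.13² + 0.17² = 0.0625 + 0.2025 + 0.0169 + 0.0289 = 0.3108
B_P1 = 1 / 0.3108 = 3.2175
Σp_P3ᵢ² = 0.54² + 0.02² + 0.39² + 0.05² = 0.2916 + 0.0004 + 0.1521 + 0.0025 = 0.4466
B_P3 = 1 / 0.4466 = 2.2391
Ranking by B (broadest → narrowest): population P1 (3.22) > population P2 (2.71) > population P3 (2.24)

population P1 > population P2 > population P3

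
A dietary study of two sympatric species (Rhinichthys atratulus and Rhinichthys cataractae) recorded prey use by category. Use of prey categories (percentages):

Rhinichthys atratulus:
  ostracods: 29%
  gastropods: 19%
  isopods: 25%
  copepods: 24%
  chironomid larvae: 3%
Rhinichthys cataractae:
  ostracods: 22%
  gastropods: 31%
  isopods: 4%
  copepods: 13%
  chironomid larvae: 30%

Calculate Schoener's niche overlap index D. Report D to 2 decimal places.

0.61

Convert percentages to proportions (divide by 100).
Σ|p₁ᵢ − p₂ᵢ| = 0.07 + 0.12 + 0.21 + 0.11 + 0.27 = 0.78
D = 1 − ½ × 0.78 = 1 − 0.390 = 0.6100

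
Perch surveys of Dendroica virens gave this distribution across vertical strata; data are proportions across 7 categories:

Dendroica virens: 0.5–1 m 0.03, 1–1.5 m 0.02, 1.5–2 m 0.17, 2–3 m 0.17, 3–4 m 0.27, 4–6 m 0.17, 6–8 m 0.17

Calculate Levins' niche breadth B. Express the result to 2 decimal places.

Σpᵢ² = 0.03² + 0.02² + 0.17² + 0.17² + 0.27² + 0.17² + 0.17² = 0.0009 + 0.0004 + 0.0289 + 0.0289 + 0.0729 + 0.0289 + 0.0289 = 0.1898
B = 1 / 0.1898 = 5.2687

5.27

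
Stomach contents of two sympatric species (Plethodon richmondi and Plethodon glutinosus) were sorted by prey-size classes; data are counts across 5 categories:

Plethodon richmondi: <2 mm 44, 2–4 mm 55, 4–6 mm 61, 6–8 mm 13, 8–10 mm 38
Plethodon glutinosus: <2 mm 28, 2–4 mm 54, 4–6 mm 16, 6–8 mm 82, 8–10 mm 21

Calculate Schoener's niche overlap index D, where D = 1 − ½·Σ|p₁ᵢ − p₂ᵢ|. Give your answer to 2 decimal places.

0.65

Proportions for Plethodon richmondi (n=211): 44/211=0.2085, 55/211=0.2607, 61/211=0.2891, 13/211=0.0616, 38/211=0.1801
Proportions for Plethodon glutinosus (n=201): 28/201=0.1393, 54/201=0.2687, 16/201=0.0796, 82/201=0.4080, 21/201=0.1045
Σ|p₁ᵢ − p₂ᵢ| = 0.0692 + 0.0080 + 0.2095 + 0.3464 + 0.0756 = 0.7087
D = 1 − ½ × 0.7087 = 1 − 0.35435 = 0.64565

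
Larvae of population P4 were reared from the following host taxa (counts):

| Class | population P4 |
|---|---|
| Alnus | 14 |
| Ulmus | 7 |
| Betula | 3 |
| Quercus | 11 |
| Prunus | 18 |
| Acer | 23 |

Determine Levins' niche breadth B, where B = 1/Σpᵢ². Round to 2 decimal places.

4.70

Proportions for population P4 (n=76): 14/76=0.1842, 7/76=0.0921, 3/76=0.0395, 11/76=0.1447, 18/76=0.2368, 23/76=0.3026
Σpᵢ² = 0.1842² + 0.0921² + 0.0395² + 0.1447² + 0.2368² + 0.3026² = 0.033930 + 0.008482 + 0.001560 + 0.020938 + 0.056074 + 0.091567 = 0.212551
B = 1 / 0.212551 = 4.7048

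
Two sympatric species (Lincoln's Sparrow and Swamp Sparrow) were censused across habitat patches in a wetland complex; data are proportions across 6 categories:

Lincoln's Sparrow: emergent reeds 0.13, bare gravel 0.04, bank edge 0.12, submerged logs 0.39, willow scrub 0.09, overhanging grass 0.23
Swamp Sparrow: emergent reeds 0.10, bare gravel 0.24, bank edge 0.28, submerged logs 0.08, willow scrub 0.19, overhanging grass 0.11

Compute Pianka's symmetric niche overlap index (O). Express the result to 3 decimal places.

Σ p₁ᵢp₂ᵢ = 0.0130 + 0.0096 + 0.0336 + 0.0312 + 0.0171 + 0.0253 = 0.1298
Σp_1ᵢ² = 0.13² + 0.04² + 0.12² + 0.39² + 0.09² + 0.23² = 0.0169 + 0.0016 + 0.0144 + 0.1521 + 0.0081 + 0.0529 = 0.2460
Σp_2ᵢ² = 0.10² + 0.24² + 0.28² + 0.08² + 0.19² + 0.11² = 0.0100 + 0.0576 + 0.0784 + 0.0064 + 0.0361 + 0.0121 = 0.2006
O = 0.1298 / √(0.2460 × 0.2006) = 0.1298 / 0.222143 = 0.58431

0.584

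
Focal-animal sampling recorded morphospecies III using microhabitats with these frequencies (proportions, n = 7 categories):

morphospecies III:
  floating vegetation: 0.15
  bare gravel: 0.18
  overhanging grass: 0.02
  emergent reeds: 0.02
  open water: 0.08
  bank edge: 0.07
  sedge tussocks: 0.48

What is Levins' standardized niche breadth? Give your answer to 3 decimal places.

0.394

Σpᵢ² = 0.15² + 0.18² + 0.02² + 0.02² + 0.08² + 0.07² + 0.48² = 0.0225 + 0.0324 + 0.0004 + 0.0004 + 0.0064 + 0.0049 + 0.2304 = 0.2974
B = 1 / 0.2974 = 3.36247
Bₛ = (B − 1)/(n − 1) = (3.36247 − 1)/(7 − 1) = 2.36247/6 = 0.39375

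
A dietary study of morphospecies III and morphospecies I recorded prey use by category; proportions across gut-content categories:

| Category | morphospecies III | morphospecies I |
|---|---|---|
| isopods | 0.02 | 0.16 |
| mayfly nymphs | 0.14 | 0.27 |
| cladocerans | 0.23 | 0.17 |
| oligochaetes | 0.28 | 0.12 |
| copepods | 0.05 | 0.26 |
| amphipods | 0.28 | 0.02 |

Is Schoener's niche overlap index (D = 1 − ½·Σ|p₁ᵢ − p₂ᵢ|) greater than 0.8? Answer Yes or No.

No

Σ|p₁ᵢ − p₂ᵢ| = 0.14 + 0.13 + 0.06 + 0.16 + 0.21 + 0.26 = 0.96
D = 1 − ½ × 0.96 = 1 − 0.480 = 0.5200
D = 0.5200 < 0.8 → No.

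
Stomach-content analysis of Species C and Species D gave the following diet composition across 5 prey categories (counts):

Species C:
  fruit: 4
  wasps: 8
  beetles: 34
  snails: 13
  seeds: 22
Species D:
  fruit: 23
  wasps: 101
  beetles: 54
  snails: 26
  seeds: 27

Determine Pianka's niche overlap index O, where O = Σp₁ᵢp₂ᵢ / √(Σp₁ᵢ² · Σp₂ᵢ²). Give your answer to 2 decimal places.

0.69

Proportions for Species C (n=81): 4/81=0.0494, 8/81=0.0988, 34/81=0.4198, 13/81=0.1605, 22/81=0.2716
Proportions for Species D (n=231): 23/231=0.0996, 101/231=0.4372, 54/231=0.2338, 26/231=0.1126, 27/231=0.1169
Σ p₁ᵢp₂ᵢ = 0.004920 + 0.043195 + 0.098149 + 0.018072 + 0.031750 = 0.196086
Σp_1ᵢ² = 0.0494² + 0.0988² + 0.4198² + 0.1605² + 0.2716² = 0.002440 + 0.009761 + 0.176232 + 0.025760 + 0.073767 = 0.287960
Σp_2ᵢ² = 0.0996² + 0.4372² + 0.2338² + 0.1126² + 0.1169² = 0.009920 + 0.191144 + 0.054662 + 0.012679 + 0.013666 = 0.282071
O = 0.196086 / √(0.287960 × 0.282071) = 0.196086 / 0.2850003 = 0.6880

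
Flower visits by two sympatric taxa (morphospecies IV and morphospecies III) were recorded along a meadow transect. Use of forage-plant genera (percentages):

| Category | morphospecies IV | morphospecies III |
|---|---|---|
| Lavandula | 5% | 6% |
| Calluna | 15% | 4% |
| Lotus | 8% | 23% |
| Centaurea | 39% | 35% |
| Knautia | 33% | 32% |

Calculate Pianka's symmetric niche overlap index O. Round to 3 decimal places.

0.937

Convert percentages to proportions (divide by 100).
Σ p₁ᵢp₂ᵢ = 0.0030 + 0.0060 + 0.0184 + 0.1365 + 0.1056 = 0.2695
Σp_1ᵢ² = 0.05² + 0.15² + 0.08² + 0.39² + 0.33² = 0.0025 + 0.0225 + 0.0064 + 0.1521 + 0.1089 = 0.2924
Σp_2ᵢ² = 0.06² + 0.04² + 0.23² + 0.35² + 0.32² = 0.0036 + 0.0016 + 0.0529 + 0.1225 + 0.1024 = 0.2830
O = 0.2695 / √(0.2924 × 0.2830) = 0.2695 / 0.287662 = 0.93686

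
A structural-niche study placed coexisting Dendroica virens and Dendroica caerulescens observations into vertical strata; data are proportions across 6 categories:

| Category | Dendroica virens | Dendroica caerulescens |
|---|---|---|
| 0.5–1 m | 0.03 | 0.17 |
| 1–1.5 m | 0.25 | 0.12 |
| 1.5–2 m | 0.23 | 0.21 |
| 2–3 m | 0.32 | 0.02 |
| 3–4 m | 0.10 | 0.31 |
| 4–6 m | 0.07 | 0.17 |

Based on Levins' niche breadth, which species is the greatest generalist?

Dendroica caerulescens

Σp_vireᵢ² = 0.03² + 0.25² + 0.23² + 0.32² + 0.10² + 0.07² = 0.0009 + 0.0625 + 0.0529 + 0.1024 + 0.0100 + 0.0049 = 0.2336
B_vire = 1 / 0.2336 = 4.2808
Σp_caerᵢ² = 0.17² + 0.12² + 0.21² + 0.02² + 0.31² + 0.17² = 0.0289 + 0.0144 + 0.0441 + 0.0004 + 0.0961 + 0.0289 = 0.2128
B_caer = 1 / 0.2128 = 4.6992
Highest B → broadest niche (most generalist): Dendroica caerulescens (B = 4.70).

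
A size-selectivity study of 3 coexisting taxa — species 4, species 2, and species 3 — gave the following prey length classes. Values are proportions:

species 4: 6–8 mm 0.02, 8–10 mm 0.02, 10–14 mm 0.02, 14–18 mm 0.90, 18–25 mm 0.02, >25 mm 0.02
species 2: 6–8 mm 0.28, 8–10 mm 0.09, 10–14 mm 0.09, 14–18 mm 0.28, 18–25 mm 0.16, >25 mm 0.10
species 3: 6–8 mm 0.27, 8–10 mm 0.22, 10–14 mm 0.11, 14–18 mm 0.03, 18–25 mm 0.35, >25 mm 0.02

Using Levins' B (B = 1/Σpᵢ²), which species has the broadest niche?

species 2

Σp_4ᵢ² = 0.02² + 0.02² + 0.02² + 0.90² + 0.02² + 0.02² = 0.0004 + 0.0004 + 0.0004 + 0.8100 + 0.0004 + 0.0004 = 0.8120
B_4 = 1 / 0.8120 = 1.2315
Σp_2ᵢ² = 0.28² + 0.09² + 0.09² + 0.28² + 0.16² + 0.10² = 0.0784 + 0.0081 + 0.0081 + 0.0784 + 0.0256 + 0.0100 = 0.2086
B_2 = 1 / 0.2086 = 4.7939
Σp_3ᵢ² = 0.27² + 0.22² + 0.11² + 0.03² + 0.35² + 0.02² = 0.0729 + 0.0484 + 0.0121 + 0.0009 + 0.1225 + 0.0004 = 0.2572
B_3 = 1 / 0.2572 = 3.8880
Highest B → broadest niche (most generalist): species 2 (B = 4.79).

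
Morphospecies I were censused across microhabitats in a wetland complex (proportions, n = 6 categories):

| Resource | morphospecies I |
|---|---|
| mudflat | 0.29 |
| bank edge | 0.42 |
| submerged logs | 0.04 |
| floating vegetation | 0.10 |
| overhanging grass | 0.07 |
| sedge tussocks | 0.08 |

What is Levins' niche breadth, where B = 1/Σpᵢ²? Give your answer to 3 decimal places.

Σpᵢ² = 0.29² + 0.42² + 0.04² + 0.10² + 0.07² + 0.08² = 0.0841 + 0.1764 + 0.0016 + 0.0100 + 0.0049 + 0.0064 = 0.2834
B = 1 / 0.2834 = 3.52858

3.529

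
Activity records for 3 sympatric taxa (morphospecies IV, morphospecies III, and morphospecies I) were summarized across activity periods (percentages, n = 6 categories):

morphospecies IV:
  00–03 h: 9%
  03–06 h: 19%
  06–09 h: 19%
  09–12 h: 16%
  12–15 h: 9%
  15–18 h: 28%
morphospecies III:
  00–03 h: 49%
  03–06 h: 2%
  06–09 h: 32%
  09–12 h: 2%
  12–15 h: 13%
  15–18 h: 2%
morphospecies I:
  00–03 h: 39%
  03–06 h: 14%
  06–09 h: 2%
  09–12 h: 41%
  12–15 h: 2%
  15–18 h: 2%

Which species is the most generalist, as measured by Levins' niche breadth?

Convert percentages to proportions (divide by 100).
Σp_IVᵢ² = 0.09² + 0.19² + 0.19² + 0.16² + 0.09² + 0.28² = 0.0081 + 0.0361 + 0.0361 + 0.0256 + 0.0081 + 0.0784 = 0.1924
B_IV = 1 / 0.1924 = 5.1975
Σp_IIIᵢ² = 0.49² + 0.02² + 0.32² + 0.02² + 0.13² + 0.02² = 0.2401 + 0.0004 + 0.1024 + 0.0004 + 0.0169 + 0.0004 = 0.3606
B_III = 1 / 0.3606 = 2.7732
Σp_Iᵢ² = 0.39² + 0.14² + 0.02² + 0.41² + 0.02² + 0.02² = 0.1521 + 0.0196 + 0.0004 + 0.1681 + 0.0004 + 0.0004 = 0.3410
B_I = 1 / 0.3410 = 2.9326
Highest B → broadest niche (most generalist): morphospecies IV (B = 5.20).

morphospecies IV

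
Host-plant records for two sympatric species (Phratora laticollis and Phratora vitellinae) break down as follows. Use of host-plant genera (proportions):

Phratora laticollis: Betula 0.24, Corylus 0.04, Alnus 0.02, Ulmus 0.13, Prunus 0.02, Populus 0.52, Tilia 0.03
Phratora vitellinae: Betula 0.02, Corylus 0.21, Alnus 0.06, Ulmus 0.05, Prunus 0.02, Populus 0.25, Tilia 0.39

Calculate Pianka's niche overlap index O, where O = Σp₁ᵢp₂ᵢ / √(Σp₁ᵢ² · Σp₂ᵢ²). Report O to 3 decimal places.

Σ p₁ᵢp₂ᵢ = 0.0048 + 0.0084 + 0.0012 + 0.0065 + 0.0004 + 0.1300 + 0.0117 = 0.1630
Σp_1ᵢ² = 0.24² + 0.04² + 0.02² + 0.13² + 0.02² + 0.52² + 0.03² = 0.0576 + 0.0016 + 0.0004 + 0.0169 + 0.0004 + 0.2704 + 0.0009 = 0.3482
Σp_2ᵢ² = 0.02² + 0.21² + 0.06² + 0.05² + 0.02² + 0.25² + 0.39² = 0.0004 + 0.0441 + 0.0036 + 0.0025 + 0.0004 + 0.0625 + 0.1521 = 0.2656
O = 0.1630 / √(0.3482 × 0.2656) = 0.1630 / 0.304108 = 0.53599

0.536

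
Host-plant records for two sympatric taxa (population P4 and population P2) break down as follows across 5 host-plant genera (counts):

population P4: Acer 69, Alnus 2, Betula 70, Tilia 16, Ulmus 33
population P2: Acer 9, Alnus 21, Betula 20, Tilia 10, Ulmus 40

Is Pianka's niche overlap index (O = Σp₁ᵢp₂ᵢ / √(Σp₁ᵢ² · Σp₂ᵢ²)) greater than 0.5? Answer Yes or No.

Proportions for population P4 (n=190): 69/190=0.3632, 2/190=0.0105, 70/190=0.3684, 16/190=0.0842, 33/190=0.1737
Proportions for population P2 (n=100): 9/100=0.0900, 21/100=0.2100, 20/100=0.2000, 10/100=0.1000, 40/100=0.4000
Σ p₁ᵢp₂ᵢ = 0.032688 + 0.002205 + 0.073680 + 0.008420 + 0.069480 = 0.186473
Σp_1ᵢ² = 0.3632² + 0.0105² + 0.3684² + 0.0842² + 0.1737² = 0.131914 + 0.000110 + 0.135719 + 0.007090 + 0.030172 = 0.305005
Σp_2ᵢ² = 0.0900² + 0.2100² + 0.2000² + 0.1000² + 0.4000² = 0.008100 + 0.044100 + 0.040000 + 0.010000 + 0.160000 = 0.262200
O = 0.186473 / √(0.305005 × 0.262200) = 0.186473 / 0.2827938 = 0.6594
O = 0.6594 > 0.5 → Yes.

Yes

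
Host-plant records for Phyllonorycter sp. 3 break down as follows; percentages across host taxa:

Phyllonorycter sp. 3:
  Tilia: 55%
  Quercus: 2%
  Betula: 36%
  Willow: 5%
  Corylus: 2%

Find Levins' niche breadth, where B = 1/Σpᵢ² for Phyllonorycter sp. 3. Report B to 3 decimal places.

Convert percentages to proportions (divide by 100).
Σpᵢ² = 0.55² + 0.02² + 0.36² + 0.05² + 0.02² = 0.3025 + 0.0004 + 0.1296 + 0.0025 + 0.0004 = 0.4354
B = 1 / 0.4354 = 2.29674

2.297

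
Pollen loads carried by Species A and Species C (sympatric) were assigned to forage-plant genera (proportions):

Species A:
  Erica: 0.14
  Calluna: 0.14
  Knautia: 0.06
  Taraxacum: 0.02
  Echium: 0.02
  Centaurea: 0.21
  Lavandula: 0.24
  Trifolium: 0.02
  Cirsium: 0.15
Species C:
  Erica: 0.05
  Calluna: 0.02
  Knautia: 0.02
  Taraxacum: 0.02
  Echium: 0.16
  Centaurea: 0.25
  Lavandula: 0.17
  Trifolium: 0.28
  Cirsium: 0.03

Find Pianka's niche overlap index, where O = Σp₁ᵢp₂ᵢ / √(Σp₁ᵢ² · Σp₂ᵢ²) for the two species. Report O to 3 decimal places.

Σ p₁ᵢp₂ᵢ = 0.0070 + 0.0028 + 0.0012 + 0.0004 + 0.0032 + 0.0525 + 0.0408 + 0.0056 + 0.0045 = 0.1180
Σp_1ᵢ² = 0.14² + 0.14² + 0.06² + 0.02² + 0.02² + 0.21² + 0.24² + 0.02² + 0.15² = 0.0196 + 0.0196 + 0.0036 + 0.0004 + 0.0004 + 0.0441 + 0.0576 + 0.0004 + 0.0225 = 0.1682
Σp_2ᵢ² = 0.05² + 0.02² + 0.02² + 0.02² + 0.16² + 0.25² + 0.17² + 0.28² + 0.03² = 0.0025 + 0.0004 + 0.0004 + 0.0004 + 0.0256 + 0.0625 + 0.0289 + 0.0784 + 0.0009 = 0.2000
O = 0.1180 / √(0.1682 × 0.2000) = 0.1180 / 0.183412 = 0.64336

0.643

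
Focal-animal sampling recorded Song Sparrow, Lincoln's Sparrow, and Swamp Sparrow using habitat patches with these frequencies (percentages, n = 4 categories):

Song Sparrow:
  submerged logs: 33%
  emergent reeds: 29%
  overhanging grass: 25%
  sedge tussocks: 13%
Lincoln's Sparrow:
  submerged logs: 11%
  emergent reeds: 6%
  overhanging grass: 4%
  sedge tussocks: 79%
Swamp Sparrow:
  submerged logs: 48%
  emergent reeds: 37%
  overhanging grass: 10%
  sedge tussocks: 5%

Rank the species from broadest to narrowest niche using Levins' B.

Convert percentages to proportions (divide by 100).
Σp_Songᵢ² = 0.33² + 0.29² + 0.25² + 0.13² = 0.1089 + 0.0841 + 0.0625 + 0.0169 = 0.2724
B_Song = 1 / 0.2724 = 3.6711
Σp_Lincᵢ² = 0.11² + 0.06² + 0.04² + 0.79² = 0.0121 + 0.0036 + 0.0016 + 0.6241 = 0.6414
B_Linc = 1 / 0.6414 = 1.5591
Σp_Swamᵢ² = 0.48² + 0.37² + 0.10² + 0.05² = 0.2304 + 0.1369 + 0.0100 + 0.0025 = 0.3798
B_Swam = 1 / 0.3798 = 2.6330
Ranking by B (broadest → narrowest): Song Sparrow (3.67) > Swamp Sparrow (2.63) > Lincoln's Sparrow (1.56)

Song Sparrow > Swamp Sparrow > Lincoln's Sparrow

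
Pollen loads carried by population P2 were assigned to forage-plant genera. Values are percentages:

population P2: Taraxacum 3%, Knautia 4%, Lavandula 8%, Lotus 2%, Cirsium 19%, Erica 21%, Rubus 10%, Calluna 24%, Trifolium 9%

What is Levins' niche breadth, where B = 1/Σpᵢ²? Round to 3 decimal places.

6.053

Convert percentages to proportions (divide by 100).
Σpᵢ² = 0.03² + 0.04² + 0.08² + 0.02² + 0.19² + 0.21² + 0.10² + 0.24² + 0.09² = 0.0009 + 0.0016 + 0.0064 + 0.0004 + 0.0361 + 0.0441 + 0.0100 + 0.0576 + 0.0081 = 0.1652
B = 1 / 0.1652 = 6.05327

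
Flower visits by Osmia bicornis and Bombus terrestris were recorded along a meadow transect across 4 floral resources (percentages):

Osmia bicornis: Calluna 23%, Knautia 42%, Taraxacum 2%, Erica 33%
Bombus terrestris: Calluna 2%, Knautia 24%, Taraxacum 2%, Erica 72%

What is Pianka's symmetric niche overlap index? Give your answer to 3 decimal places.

0.777

Convert percentages to proportions (divide by 100).
Σ p₁ᵢp₂ᵢ = 0.0046 + 0.1008 + 0.0004 + 0.2376 = 0.3434
Σp_1ᵢ² = 0.23² + 0.42² + 0.02² + 0.33² = 0.0529 + 0.1764 + 0.0004 + 0.1089 = 0.3386
Σp_2ᵢ² = 0.02² + 0.24² + 0.02² + 0.72² = 0.0004 + 0.0576 + 0.0004 + 0.5184 = 0.5768
O = 0.3434 / √(0.3386 × 0.5768) = 0.3434 / 0.441933 = 0.77704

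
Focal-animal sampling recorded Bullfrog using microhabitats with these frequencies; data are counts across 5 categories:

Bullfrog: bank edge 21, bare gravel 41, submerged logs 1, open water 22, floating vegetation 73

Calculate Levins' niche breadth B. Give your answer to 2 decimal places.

3.15

Proportions for Bullfrog (n=158): 21/158=0.1329, 41/158=0.2595, 1/158=0.0063, 22/158=0.1392, 73/158=0.4620
Σpᵢ² = 0.1329² + 0.2595² + 0.0063² + 0.1392² + 0.4620² = 0.017662 + 0.067340 + 0.000040 + 0.019377 + 0.213444 = 0.317863
B = 1 / 0.317863 = 3.1460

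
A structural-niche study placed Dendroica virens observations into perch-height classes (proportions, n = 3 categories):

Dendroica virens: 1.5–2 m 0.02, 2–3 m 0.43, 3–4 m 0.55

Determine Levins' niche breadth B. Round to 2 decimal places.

2.05

Σpᵢ² = 0.02² + 0.43² + 0.55² = 0.0004 + 0.1849 + 0.3025 = 0.4878
B = 1 / 0.4878 = 2.0500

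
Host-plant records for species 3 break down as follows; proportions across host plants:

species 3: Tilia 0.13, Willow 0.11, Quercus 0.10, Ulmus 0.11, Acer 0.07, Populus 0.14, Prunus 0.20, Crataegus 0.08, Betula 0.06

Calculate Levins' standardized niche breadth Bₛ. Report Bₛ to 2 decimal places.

0.87

Σpᵢ² = 0.13² + 0.11² + 0.10² + 0.11² + 0.07² + 0.14² + 0.20² + 0.08² + 0.06² = 0.0169 + 0.0121 + 0.0100 + 0.0121 + 0.0049 + 0.0196 + 0.0400 + 0.0064 + 0.0036 = 0.1256
B = 1 / 0.1256 = 7.9618
Bₛ = (B − 1)/(n − 1) = (7.9618 − 1)/(9 − 1) = 6.9618/8 = 0.8702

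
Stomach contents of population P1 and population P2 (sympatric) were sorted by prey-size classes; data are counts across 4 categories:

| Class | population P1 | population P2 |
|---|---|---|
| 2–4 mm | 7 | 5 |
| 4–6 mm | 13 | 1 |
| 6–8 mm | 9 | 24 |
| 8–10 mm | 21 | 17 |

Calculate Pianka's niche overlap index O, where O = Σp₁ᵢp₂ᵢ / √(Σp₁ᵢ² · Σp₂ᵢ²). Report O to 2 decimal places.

0.76

Proportions for population P1 (n=50): 7/50=0.1400, 13/50=0.2600, 9/50=0.1800, 21/50=0.4200
Proportions for population P2 (n=47): 5/47=0.1064, 1/47=0.0213, 24/47=0.5106, 17/47=0.3617
Σ p₁ᵢp₂ᵢ = 0.014896 + 0.005538 + 0.091908 + 0.151914 = 0.264256
Σp_1ᵢ² = 0.1400² + 0.2600² + 0.1800² + 0.4200² = 0.019600 + 0.067600 + 0.032400 + 0.176400 = 0.296000
Σp_2ᵢ² = 0.1064² + 0.0213² + 0.5106² + 0.3617² = 0.011321 + 0.000454 + 0.260712 + 0.130827 = 0.403314
O = 0.264256 / √(0.296000 × 0.403314) = 0.264256 / 0.3455155 = 0.7648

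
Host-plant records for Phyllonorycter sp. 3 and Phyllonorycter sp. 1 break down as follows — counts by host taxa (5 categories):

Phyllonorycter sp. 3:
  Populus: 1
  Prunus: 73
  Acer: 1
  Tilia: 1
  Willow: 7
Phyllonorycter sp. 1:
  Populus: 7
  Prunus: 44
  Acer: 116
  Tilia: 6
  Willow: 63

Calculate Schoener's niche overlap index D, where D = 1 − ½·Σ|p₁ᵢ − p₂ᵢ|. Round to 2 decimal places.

Proportions for Phyllonorycter sp. 3 (n=83): 1/83=0.0120, 73/83=0.8795, 1/83=0.0120, 1/83=0.0120, 7/83=0.0843
Proportions for Phyllonorycter sp. 1 (n=236): 7/236=0.0297, 44/236=0.1864, 116/236=0.4915, 6/236=0.0254, 63/236=0.2669
Σ|p₁ᵢ − p₂ᵢ| = 0.0177 + 0.6931 + 0.4795 + 0.0134 + 0.1826 = 1.3863
D = 1 − ½ × 1.3863 = 1 − 0.69315 = 0.30685

0.31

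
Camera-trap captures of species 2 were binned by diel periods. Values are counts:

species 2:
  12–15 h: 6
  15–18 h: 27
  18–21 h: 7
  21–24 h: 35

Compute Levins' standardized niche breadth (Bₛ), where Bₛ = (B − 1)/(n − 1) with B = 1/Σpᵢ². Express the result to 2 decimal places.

0.59

Proportions for species 2 (n=75): 6/75=0.0800, 27/75=0.3600, 7/75=0.0933, 35/75=0.4667
Σpᵢ² = 0.0800² + 0.3600² + 0.0933² + 0.4667² = 0.006400 + 0.129600 + 0.008705 + 0.217809 = 0.362514
B = 1 / 0.362514 = 2.7585
Bₛ = (B − 1)/(n − 1) = (2.7585 − 1)/(4 − 1) = 1.7585/3 = 0.5862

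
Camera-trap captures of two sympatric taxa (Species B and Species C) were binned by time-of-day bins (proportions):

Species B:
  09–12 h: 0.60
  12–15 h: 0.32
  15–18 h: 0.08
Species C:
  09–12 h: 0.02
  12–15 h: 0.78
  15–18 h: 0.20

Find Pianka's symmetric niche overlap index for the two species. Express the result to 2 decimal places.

0.50

Σ p₁ᵢp₂ᵢ = 0.0120 + 0.2496 + 0.0160 = 0.2776
Σp_1ᵢ² = 0.60² + 0.32² + 0.08² = 0.3600 + 0.1024 + 0.0064 = 0.4688
Σp_2ᵢ² = 0.02² + 0.78² + 0.20² = 0.0004 + 0.6084 + 0.0400 = 0.6488
O = 0.2776 / √(0.4688 × 0.6488) = 0.2776 / 0.55150 = 0.5034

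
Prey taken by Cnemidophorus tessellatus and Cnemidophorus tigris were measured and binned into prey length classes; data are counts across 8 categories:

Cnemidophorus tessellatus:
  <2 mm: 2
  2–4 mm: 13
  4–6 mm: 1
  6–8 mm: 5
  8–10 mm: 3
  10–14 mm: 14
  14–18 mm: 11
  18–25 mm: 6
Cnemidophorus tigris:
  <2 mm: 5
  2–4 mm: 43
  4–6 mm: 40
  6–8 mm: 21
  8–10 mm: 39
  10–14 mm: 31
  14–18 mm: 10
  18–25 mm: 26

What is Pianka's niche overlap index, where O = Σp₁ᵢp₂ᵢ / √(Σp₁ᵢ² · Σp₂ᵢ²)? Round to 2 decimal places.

0.76

Proportions for Cnemidophorus tessellatus (n=55): 2/55=0.0364, 13/55=0.2364, 1/55=0.0182, 5/55=0.0909, 3/55=0.0545, 14/55=0.2545, 11/55=0.2000, 6/55=0.1091
Proportions for Cnemidophorus tigris (n=215): 5/215=0.0233, 43/215=0.2000, 40/215=0.1860, 21/215=0.0977, 39/215=0.1814, 31/215=0.1442, 10/215=0.0465, 26/215=0.1209
Σ p₁ᵢp₂ᵢ = 0.000848 + 0.047280 + 0.003385 + 0.008881 + 0.009886 + 0.036699 + 0.009300 + 0.013190 = 0.129469
Σp_1ᵢ² = 0.0364² + 0.2364² + 0.0182² + 0.0909² + 0.0545² + 0.2545² + 0.2000² + 0.1091² = 0.001325 + 0.055885 + 0.000331 + 0.008263 + 0.002970 + 0.064770 + 0.040000 + 0.011903 = 0.185447
Σp_2ᵢ² = 0.0233² + 0.2000² + 0.1860² + 0.0977² + 0.1814² + 0.1442² + 0.0465² + 0.1209² = 0.000543 + 0.040000 + 0.034596 + 0.009545 + 0.032906 + 0.020794 + 0.002162 + 0.014617 = 0.155163
O = 0.129469 / √(0.185447 × 0.155163) = 0.129469 / 0.1696305 = 0.7632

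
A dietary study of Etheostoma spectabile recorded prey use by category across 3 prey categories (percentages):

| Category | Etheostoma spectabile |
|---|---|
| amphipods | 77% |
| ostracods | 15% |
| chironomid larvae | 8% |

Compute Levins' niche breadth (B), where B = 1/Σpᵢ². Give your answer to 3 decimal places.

1.608

Convert percentages to proportions (divide by 100).
Σpᵢ² = 0.77² + 0.15² + 0.08² = 0.5929 + 0.0225 + 0.0064 = 0.6218
B = 1 / 0.6218 = 1.60823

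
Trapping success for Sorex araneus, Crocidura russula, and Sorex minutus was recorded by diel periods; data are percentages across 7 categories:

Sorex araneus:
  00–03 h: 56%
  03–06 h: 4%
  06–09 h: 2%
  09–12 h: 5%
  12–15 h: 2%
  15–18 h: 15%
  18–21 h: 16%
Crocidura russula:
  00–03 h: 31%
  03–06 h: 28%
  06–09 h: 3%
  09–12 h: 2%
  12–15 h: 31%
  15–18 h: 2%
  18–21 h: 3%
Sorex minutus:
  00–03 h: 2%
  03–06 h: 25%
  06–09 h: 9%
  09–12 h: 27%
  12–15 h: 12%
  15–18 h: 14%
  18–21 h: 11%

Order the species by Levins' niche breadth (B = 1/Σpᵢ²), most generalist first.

Sorex minutus > Crocidura russula > Sorex araneus

Convert percentages to proportions (divide by 100).
Σp_aranᵢ² = 0.56² + 0.04² + 0.02² + 0.05² + 0.02² + 0.15² + 0.16² = 0.3136 + 0.0016 + 0.0004 + 0.0025 + 0.0004 + 0.0225 + 0.0256 = 0.3666
B_aran = 1 / 0.3666 = 2.7278
Σp_russᵢ² = 0.31² + 0.28² + 0.03² + 0.02² + 0.31² + 0.02² + 0.03² = 0.0961 + 0.0784 + 0.0009 + 0.0004 + 0.0961 + 0.0004 + 0.0009 = 0.2732
B_russ = 1 / 0.2732 = 3.6603
Σp_minuᵢ² = 0.02² + 0.25² + 0.09² + 0.27² + 0.12² + 0.14² + 0.11² = 0.0004 + 0.0625 + 0.0081 + 0.0729 + 0.0144 + 0.0196 + 0.0121 = 0.1900
B_minu = 1 / 0.1900 = 5.2632
Ranking by B (broadest → narrowest): Sorex minutus (5.26) > Crocidura russula (3.66) > Sorex araneus (2.73)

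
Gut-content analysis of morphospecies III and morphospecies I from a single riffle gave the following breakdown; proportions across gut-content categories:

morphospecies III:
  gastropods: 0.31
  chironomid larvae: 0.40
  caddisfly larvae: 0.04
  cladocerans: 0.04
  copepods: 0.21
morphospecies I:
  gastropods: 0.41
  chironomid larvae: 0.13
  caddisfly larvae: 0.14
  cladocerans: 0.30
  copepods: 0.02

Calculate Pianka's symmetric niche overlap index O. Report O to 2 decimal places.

0.67

Σ p₁ᵢp₂ᵢ = 0.1271 + 0.0520 + 0.0056 + 0.0120 + 0.0042 = 0.2009
Σp_1ᵢ² = 0.31² + 0.40² + 0.04² + 0.04² + 0.21² = 0.0961 + 0.1600 + 0.0016 + 0.0016 + 0.0441 = 0.3034
Σp_2ᵢ² = 0.41² + 0.13² + 0.14² + 0.30² + 0.02² = 0.1681 + 0.0169 + 0.0196 + 0.0900 + 0.0004 = 0.2950
O = 0.2009 / √(0.3034 × 0.2950) = 0.2009 / 0.29917 = 0.6715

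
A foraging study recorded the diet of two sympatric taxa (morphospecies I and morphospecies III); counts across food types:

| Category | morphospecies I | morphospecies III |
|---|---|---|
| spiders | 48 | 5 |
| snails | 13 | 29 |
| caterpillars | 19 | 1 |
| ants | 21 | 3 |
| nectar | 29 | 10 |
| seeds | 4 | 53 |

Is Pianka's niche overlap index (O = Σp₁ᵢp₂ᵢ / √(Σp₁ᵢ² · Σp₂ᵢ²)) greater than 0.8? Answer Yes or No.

No

Proportions for morphospecies I (n=134): 48/134=0.3582, 13/134=0.0970, 19/134=0.1418, 21/134=0.1567, 29/134=0.2164, 4/134=0.0299
Proportions for morphospecies III (n=101): 5/101=0.0495, 29/101=0.2871, 1/101=0.0099, 3/101=0.0297, 10/101=0.0990, 53/101=0.5248
Σ p₁ᵢp₂ᵢ = 0.017731 + 0.027849 + 0.001404 + 0.004654 + 0.021424 + 0.015692 = 0.088754
Σp_1ᵢ² = 0.3582² + 0.0970² + 0.1418² + 0.1567² + 0.2164² + 0.0299² = 0.128307 + 0.009409 + 0.020107 + 0.024555 + 0.046829 + 0.000894 = 0.230101
Σp_2ᵢ² = 0.0495² + 0.2871² + 0.0099² + 0.0297² + 0.0990² + 0.5248² = 0.002450 + 0.082426 + 0.000098 + 0.000882 + 0.009801 + 0.275415 = 0.371072
O = 0.088754 / √(0.230101 × 0.371072) = 0.088754 / 0.2922055 = 0.3037
O = 0.3037 < 0.8 → No.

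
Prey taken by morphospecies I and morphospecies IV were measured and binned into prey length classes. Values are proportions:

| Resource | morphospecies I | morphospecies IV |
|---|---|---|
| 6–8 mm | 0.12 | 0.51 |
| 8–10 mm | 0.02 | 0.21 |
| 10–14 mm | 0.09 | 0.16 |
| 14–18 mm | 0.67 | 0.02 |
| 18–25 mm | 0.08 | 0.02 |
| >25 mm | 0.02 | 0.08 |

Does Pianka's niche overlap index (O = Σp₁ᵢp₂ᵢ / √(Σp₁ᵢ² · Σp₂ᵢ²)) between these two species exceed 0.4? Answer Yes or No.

Σ p₁ᵢp₂ᵢ = 0.0612 + 0.0042 + 0.0144 + 0.0134 + 0.0016 + 0.0016 = 0.0964
Σp_1ᵢ² = 0.12² + 0.02² + 0.09² + 0.67² + 0.08² + 0.02² = 0.0144 + 0.0004 + 0.0081 + 0.4489 + 0.0064 + 0.0004 = 0.4786
Σp_2ᵢ² = 0.51² + 0.21² + 0.16² + 0.02² + 0.02² + 0.08² = 0.2601 + 0.0441 + 0.0256 + 0.0004 + 0.0004 + 0.0064 = 0.3370
O = 0.0964 / √(0.4786 × 0.3370) = 0.0964 / 0.40161 = 0.2400
O = 0.2400 < 0.4 → No.

No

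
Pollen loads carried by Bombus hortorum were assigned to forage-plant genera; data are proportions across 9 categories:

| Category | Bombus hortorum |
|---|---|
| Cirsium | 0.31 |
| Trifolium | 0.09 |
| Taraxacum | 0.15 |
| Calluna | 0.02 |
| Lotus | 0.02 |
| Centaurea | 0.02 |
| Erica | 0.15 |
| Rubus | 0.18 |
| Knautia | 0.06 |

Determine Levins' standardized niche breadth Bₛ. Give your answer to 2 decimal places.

0.55

Σpᵢ² = 0.31² + 0.09² + 0.15² + 0.02² + 0.02² + 0.02² + 0.15² + 0.18² + 0.06² = 0.0961 + 0.0081 + 0.0225 + 0.0004 + 0.0004 + 0.0004 + 0.0225 + 0.0324 + 0.0036 = 0.1864
B = 1 / 0.1864 = 5.3648
Bₛ = (B − 1)/(n − 1) = (5.3648 − 1)/(9 − 1) = 4.3648/8 = 0.5456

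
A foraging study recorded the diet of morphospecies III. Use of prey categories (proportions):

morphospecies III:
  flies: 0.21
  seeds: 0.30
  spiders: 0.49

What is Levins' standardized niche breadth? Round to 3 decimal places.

Σpᵢ² = 0.21² + 0.30² + 0.49² = 0.0441 + 0.0900 + 0.2401 = 0.3742
B = 1 / 0.3742 = 2.67237
Bₛ = (B − 1)/(n − 1) = (2.67237 − 1)/(3 − 1) = 1.67237/2 = 0.83619

0.836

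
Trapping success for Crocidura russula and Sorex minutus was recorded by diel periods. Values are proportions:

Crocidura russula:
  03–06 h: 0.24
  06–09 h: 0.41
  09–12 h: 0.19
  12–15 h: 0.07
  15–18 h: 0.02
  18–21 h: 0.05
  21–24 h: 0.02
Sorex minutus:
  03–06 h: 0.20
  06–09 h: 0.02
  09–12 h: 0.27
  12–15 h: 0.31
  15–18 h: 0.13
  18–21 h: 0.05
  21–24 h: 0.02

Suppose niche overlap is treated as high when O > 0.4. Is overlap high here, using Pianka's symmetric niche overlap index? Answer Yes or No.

Σ p₁ᵢp₂ᵢ = 0.0480 + 0.0082 + 0.0513 + 0.0217 + 0.0026 + 0.0025 + 0.0004 = 0.1347
Σp_1ᵢ² = 0.24² + 0.41² + 0.19² + 0.07² + 0.02² + 0.05² + 0.02² = 0.0576 + 0.1681 + 0.0361 + 0.0049 + 0.0004 + 0.0025 + 0.0004 = 0.2700
Σp_2ᵢ² = 0.20² + 0.02² + 0.27² + 0.31² + 0.13² + 0.05² + 0.02² = 0.0400 + 0.0004 + 0.0729 + 0.0961 + 0.0169 + 0.0025 + 0.0004 = 0.2292
O = 0.1347 / √(0.2700 × 0.2292) = 0.1347 / 0.24876 = 0.5415
O = 0.5415 > 0.4 → Yes.

Yes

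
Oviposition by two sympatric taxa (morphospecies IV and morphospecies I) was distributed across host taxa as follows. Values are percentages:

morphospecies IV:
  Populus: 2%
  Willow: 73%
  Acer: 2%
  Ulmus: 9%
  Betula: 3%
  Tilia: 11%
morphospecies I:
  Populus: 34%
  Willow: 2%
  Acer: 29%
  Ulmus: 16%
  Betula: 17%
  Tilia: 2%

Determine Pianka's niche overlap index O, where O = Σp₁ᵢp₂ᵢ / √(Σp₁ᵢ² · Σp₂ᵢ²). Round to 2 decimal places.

0.13

Convert percentages to proportions (divide by 100).
Σ p₁ᵢp₂ᵢ = 0.0068 + 0.0146 + 0.0058 + 0.0144 + 0.0051 + 0.0022 = 0.0489
Σp_1ᵢ² = 0.02² + 0.73² + 0.02² + 0.09² + 0.03² + 0.11² = 0.0004 + 0.5329 + 0.0004 + 0.0081 + 0.0009 + 0.0121 = 0.5548
Σp_2ᵢ² = 0.34² + 0.02² + 0.29² + 0.16² + 0.17² + 0.02² = 0.1156 + 0.0004 + 0.0841 + 0.0256 + 0.0289 + 0.0004 = 0.2550
O = 0.0489 / √(0.5548 × 0.2550) = 0.0489 / 0.37613 = 0.1300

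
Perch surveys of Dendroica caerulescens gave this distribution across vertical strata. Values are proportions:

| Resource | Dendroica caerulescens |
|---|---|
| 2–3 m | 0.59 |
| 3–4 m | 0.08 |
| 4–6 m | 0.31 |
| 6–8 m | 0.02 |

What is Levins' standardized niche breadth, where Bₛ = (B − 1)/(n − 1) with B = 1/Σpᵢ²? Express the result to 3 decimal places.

Σpᵢ² = 0.59² + 0.08² + 0.31² + 0.02² = 0.3481 + 0.0064 + 0.0961 + 0.0004 = 0.4510
B = 1 / 0.4510 = 2.21729
Bₛ = (B − 1)/(n − 1) = (2.21729 − 1)/(4 − 1) = 1.21729/3 = 0.40576

0.406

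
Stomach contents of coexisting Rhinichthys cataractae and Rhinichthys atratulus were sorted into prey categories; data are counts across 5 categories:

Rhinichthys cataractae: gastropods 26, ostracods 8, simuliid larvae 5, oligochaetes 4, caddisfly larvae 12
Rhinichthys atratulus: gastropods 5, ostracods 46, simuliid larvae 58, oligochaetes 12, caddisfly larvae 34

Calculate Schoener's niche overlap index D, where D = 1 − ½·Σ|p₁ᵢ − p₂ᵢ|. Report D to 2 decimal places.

0.56

Proportions for Rhinichthys cataractae (n=55): 26/55=0.4727, 8/55=0.1455, 5/55=0.0909, 4/55=0.0727, 12/55=0.2182
Proportions for Rhinichthys atratulus (n=155): 5/155=0.0323, 46/155=0.2968, 58/155=0.3742, 12/155=0.0774, 34/155=0.2194
Σ|p₁ᵢ − p₂ᵢ| = 0.4404 + 0.1513 + 0.2833 + 0.0047 + 0.0012 = 0.8809
D = 1 − ½ × 0.8809 = 1 − 0.44045 = 0.55955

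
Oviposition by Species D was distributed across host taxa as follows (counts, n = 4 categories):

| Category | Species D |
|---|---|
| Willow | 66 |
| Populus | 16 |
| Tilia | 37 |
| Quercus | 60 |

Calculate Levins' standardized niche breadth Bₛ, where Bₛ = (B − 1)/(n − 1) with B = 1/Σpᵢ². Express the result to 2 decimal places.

Proportions for Species D (n=179): 66/179=0.3687, 16/179=0.0894, 37/179=0.2067, 60/179=0.3352
Σpᵢ² = 0.3687² + 0.0894² + 0.2067² + 0.3352² = 0.135940 + 0.007992 + 0.042725 + 0.112359 = 0.299016
B = 1 / 0.299016 = 3.3443
Bₛ = (B − 1)/(n − 1) = (3.3443 − 1)/(4 − 1) = 2.3443/3 = 0.7814

0.78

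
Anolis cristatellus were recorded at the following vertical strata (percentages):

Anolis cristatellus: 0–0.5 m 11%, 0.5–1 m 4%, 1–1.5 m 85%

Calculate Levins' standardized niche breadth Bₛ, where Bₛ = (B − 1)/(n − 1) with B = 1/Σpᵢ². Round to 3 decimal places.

Convert percentages to proportions (divide by 100).
Σpᵢ² = 0.11² + 0.04² + 0.85² = 0.0121 + 0.0016 + 0.7225 = 0.7362
B = 1 / 0.7362 = 1.35833
Bₛ = (B − 1)/(n − 1) = (1.35833 − 1)/(3 − 1) = 0.35833/2 = 0.17917

0.179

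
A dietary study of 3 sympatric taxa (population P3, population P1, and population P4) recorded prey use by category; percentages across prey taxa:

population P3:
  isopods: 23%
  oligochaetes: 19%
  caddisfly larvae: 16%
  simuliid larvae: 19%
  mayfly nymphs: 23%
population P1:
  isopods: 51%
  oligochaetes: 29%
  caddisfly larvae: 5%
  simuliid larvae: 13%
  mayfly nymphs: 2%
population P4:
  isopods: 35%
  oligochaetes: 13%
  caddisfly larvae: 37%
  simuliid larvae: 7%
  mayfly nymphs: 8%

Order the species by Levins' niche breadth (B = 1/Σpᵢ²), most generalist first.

population P3 > population P4 > population P1

Convert percentages to proportions (divide by 100).
Σp_P3ᵢ² = 0.23² + 0.19² + 0.16² + 0.19² + 0.23² = 0.0529 + 0.0361 + 0.0256 + 0.0361 + 0.0529 = 0.2036
B_P3 = 1 / 0.2036 = 4.9116
Σp_P1ᵢ² = 0.51² + 0.29² + 0.05² + 0.13² + 0.02² = 0.2601 + 0.0841 + 0.0025 + 0.0169 + 0.0004 = 0.3640
B_P1 = 1 / 0.3640 = 2.7473
Σp_P4ᵢ² = 0.35² + 0.13² + 0.37² + 0.07² + 0.08² = 0.1225 + 0.0169 + 0.1369 + 0.0049 + 0.0064 = 0.2876
B_P4 = 1 / 0.2876 = 3.4771
Ranking by B (broadest → narrowest): population P3 (4.91) > population P4 (3.48) > population P1 (2.75)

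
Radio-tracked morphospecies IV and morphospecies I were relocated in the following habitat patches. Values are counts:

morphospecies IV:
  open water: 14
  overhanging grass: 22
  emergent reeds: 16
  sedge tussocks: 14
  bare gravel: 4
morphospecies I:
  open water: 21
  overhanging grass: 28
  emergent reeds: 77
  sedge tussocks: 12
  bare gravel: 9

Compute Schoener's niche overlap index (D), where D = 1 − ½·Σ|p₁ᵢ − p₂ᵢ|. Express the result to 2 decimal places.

0.70

Proportions for morphospecies IV (n=70): 14/70=0.2000, 22/70=0.3143, 16/70=0.2286, 14/70=0.2000, 4/70=0.0571
Proportions for morphospecies I (n=147): 21/147=0.1429, 28/147=0.1905, 77/147=0.5238, 12/147=0.0816, 9/147=0.0612
Σ|p₁ᵢ − p₂ᵢ| = 0.0571 + 0.1238 + 0.2952 + 0.1184 + 0.0041 = 0.5986
D = 1 − ½ × 0.5986 = 1 − 0.29930 = 0.70070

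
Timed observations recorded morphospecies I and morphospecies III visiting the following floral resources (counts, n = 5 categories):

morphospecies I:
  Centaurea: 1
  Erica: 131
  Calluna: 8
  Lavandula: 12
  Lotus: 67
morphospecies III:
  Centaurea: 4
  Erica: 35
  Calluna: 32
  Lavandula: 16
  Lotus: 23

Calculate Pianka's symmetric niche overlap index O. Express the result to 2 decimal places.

0.81

Proportions for morphospecies I (n=219): 1/219=0.0046, 131/219=0.5982, 8/219=0.0365, 12/219=0.0548, 67/219=0.3059
Proportions for morphospecies III (n=110): 4/110=0.0364, 35/110=0.3182, 32/110=0.2909, 16/110=0.1455, 23/110=0.2091
Σ p₁ᵢp₂ᵢ = 0.000167 + 0.190347 + 0.010618 + 0.007973 + 0.063964 = 0.273069
Σp_1ᵢ² = 0.0046² + 0.5982² + 0.0365² + 0.0548² + 0.3059² = 0.000021 + 0.357843 + 0.001332 + 0.003003 + 0.093575 = 0.455774
Σp_2ᵢ² = 0.0364² + 0.3182² + 0.2909² + 0.1455² + 0.2091² = 0.001325 + 0.101251 + 0.084623 + 0.021170 + 0.043723 = 0.252092
O = 0.273069 / √(0.455774 × 0.252092) = 0.273069 / 0.3389646 = 0.8056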